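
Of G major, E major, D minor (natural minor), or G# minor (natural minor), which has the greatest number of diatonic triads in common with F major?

Triads of F major: F major (I), G minor (ii), A minor (iii), Bb major (IV), C major (V), D minor (vi), E diminished (vii°).
G major shares 2: Am, C.
E major shares 0: none.
D minor (natural minor) shares 7: F, Gm, Am, Bb, C, Dm, Edim.
G# minor (natural minor) shares 0: none.
The most common triads (7) are shared with D minor.

D minor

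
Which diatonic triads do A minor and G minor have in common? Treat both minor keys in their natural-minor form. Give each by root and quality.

Triads in A minor (natural minor): A minor (i), B diminished (ii°), C major (III), D minor (iv), E minor (v), F major (VI), G major (VII).
Triads in G minor (natural minor): G minor (i), A diminished (ii°), Bb major (III), C minor (iv), D minor (v), Eb major (VI), F major (VII).
Shared triads with their functions: D minor (iv in A minor, v in G minor); F major (VI in A minor, VII in G minor).

Dm, F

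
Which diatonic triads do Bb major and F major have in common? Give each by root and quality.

Triads in Bb major: Bb major (I), C minor (ii), D minor (iii), Eb major (IV), F major (V), G minor (vi), A diminished (vii°).
Triads in F major: F major (I), G minor (ii), A minor (iii), Bb major (IV), C major (V), D minor (vi), E diminished (vii°).
Shared triads with their functions: Bb major (I in Bb major, IV in F major); D minor (iii in Bb major, vi in F major); F major (V in Bb major, I in F major); G minor (vi in Bb major, ii in F major).

Bb, Dm, F, Gm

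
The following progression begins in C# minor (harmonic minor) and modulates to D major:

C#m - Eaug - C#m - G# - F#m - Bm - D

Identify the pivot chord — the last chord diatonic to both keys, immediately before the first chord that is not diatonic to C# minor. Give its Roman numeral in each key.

Chords diatonic to C# minor: C#m, D#dim, Eaug, F#m, G#, A, B#dim.
Reading the progression, the first chord not in that set is Bm, so the modulation leaves C# minor there.
The chord immediately before Bm is F#m, which is diatonic to both keys: iv in C# minor and iii in D major.

F#m — iv in C# minor, iii in D major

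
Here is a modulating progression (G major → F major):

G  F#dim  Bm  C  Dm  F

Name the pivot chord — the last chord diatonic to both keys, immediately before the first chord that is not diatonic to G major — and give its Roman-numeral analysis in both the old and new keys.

Chords diatonic to G major: G, Am, Bm, C, D, Em, F#dim.
Reading the progression, the first chord not in that set is Dm, so the modulation leaves G major there.
The chord immediately before Dm is C, which is diatonic to both keys: IV in G major and V in F major.

C — IV in G major, V in F major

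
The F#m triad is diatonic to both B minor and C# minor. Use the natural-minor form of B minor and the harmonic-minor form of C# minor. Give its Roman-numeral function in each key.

v in B minor; iv in C# minor

The scale of B minor (natural minor) is B C# D E F# G A; F# is degree 5, and the triad built there (F#-A-C#) is minor, so it is v.
The scale of C# minor (harmonic minor) is C# D# E F# G# A B#; F# is degree 4, and the triad built there (F#-A-C#) is minor, so it is iv.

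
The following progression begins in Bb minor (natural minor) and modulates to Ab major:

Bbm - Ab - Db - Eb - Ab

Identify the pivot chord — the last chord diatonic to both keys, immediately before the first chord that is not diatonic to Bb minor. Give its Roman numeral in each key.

Chords diatonic to Bb minor: Bbm, Cdim, Db, Ebm, Fm, Gb, Ab.
Reading the progression, the first chord not in that set is Eb, so the modulation leaves Bb minor there.
The chord immediately before Eb is Db, which is diatonic to both keys: III in Bb minor and IV in Ab major.

Db — III in Bb minor, IV in Ab major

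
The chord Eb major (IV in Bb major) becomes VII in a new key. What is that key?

F minor

The numeral VII denotes a major triad on scale degree 7. With Eb on degree 7, the tonic of the new key is F.
Degree 7 carries a major triad in natural-minor keys, so the destination is F minor.
Check: the diatonic triads of F minor (natural minor) are Fm (i), Gdim (ii°), Ab (III), Bbm (iv), Cm (v), Db (VI), Eb (VII) — Eb major is indeed VII.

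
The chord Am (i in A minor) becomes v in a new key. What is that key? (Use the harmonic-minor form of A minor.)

D minor

The numeral v denotes a minor triad on scale degree 5. With A on degree 5, the tonic of the new key is D.
Degree 5 carries a minor triad in natural-minor keys, so the destination is D minor.
Check: the diatonic triads of D minor (natural minor) are Dm (i), Edim (ii°), F (III), Gm (iv), Am (v), Bb (VI), C (VII) — Am is indeed v.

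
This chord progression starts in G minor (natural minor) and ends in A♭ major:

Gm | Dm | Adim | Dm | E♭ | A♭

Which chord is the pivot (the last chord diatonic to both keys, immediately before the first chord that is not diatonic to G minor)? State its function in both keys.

E♭ — VI in G minor, V in A♭ major

Chords diatonic to G minor: Gm, Adim, B♭, Cm, Dm, E♭, F.
Reading the progression, the first chord not in that set is A♭, so the modulation leaves G minor there.
The chord immediately before A♭ is E♭, which is diatonic to both keys: VI in G minor and V in A♭ major.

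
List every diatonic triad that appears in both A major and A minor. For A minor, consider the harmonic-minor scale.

Triads in A major: A (I), Bm (ii), C#m (iii), D (IV), E (V), F#m (vi), G#dim (vii°).
Triads in A minor (harmonic minor): Am (i), Bdim (ii°), Caug (III+), Dm (iv), E (V), F (VI), G#dim (vii°).
Shared triads with their functions: E (V in A major, V in A minor); G#dim (vii° in A major, vii° in A minor).

E, G#dim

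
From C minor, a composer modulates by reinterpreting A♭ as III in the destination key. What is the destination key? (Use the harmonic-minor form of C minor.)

F minor

The numeral III denotes a major triad on scale degree 3. With A♭ on degree 3, the tonic of the new key is F.
Degree 3 carries a major triad in natural-minor keys, so the destination is F minor.
Check: the diatonic triads of F minor (natural minor) are Fm (i), Gdim (ii°), A♭ (III), B♭m (iv), Cm (v), D♭ (VI), E♭ (VII) — A♭ is indeed III.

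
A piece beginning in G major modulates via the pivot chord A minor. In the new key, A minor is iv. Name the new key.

E minor

The numeral iv denotes a minor triad on scale degree 4. With A on degree 4, the tonic of the new key is E.
Degree 4 carries a minor triad in minor keys, so the destination is E minor.
Check: the diatonic triads of E minor (natural minor) are Em (i), F♯dim (ii°), G (III), Am (iv), Bm (v), C (VI), D (VII) — A minor is indeed iv.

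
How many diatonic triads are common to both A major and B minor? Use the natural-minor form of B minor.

4

Diatonic triads of A major: A (I), Bm (ii), C♯m (iii), D (IV), E (V), F♯m (vi), G♯dim (vii°).
Diatonic triads of B minor (natural minor): Bm (i), C♯dim (ii°), D (III), Em (iv), F♯m (v), G (VI), A (VII).
Matching root and quality in both lists: A, Bm, D, F♯m.
That gives 4 common triads.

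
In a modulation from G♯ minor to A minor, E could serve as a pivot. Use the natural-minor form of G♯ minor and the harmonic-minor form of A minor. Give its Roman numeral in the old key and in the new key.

The scale of G♯ minor (natural minor) is G♯ A♯ B C♯ D♯ E F♯; E is degree 6, and the triad built there (E-G♯-B) is major, so it is VI.
The scale of A minor (harmonic minor) is A B C D E F G♯; E is degree 5, and the triad built there (E-G♯-B) is major, so it is V.

VI in G♯ minor; V in A minor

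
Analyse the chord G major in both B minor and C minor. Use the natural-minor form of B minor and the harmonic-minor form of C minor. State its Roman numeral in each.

The scale of B minor (natural minor) is B C# D E F# G A; G is degree 6, and the triad built there (G-B-D) is major, so it is VI.
The scale of C minor (harmonic minor) is C D Eb F G Ab B; G is degree 5, and the triad built there (G-B-D) is major, so it is V.

VI in B minor; V in C minor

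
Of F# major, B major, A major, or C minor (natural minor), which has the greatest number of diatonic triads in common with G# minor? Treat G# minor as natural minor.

B major

Triads of G# minor (natural minor): G#m (i), A#dim (ii°), B (III), C#m (iv), D#m (v), E (VI), F# (VII).
F# major shares 4: G#m, B, D#m, F#.
B major shares 7: G#m, A#dim, B, C#m, D#m, E, F#.
A major shares 2: C#m, E.
C minor (natural minor) shares 0: none.
The most common triads (7) are shared with B major.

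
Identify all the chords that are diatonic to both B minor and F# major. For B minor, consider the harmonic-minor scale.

F#

Triads in B minor (harmonic minor): Bm (i), C#dim (ii°), Daug (III+), Em (iv), F# (V), G (VI), A#dim (vii°).
Triads in F# major: F# (I), G#m (ii), A#m (iii), B (IV), C# (V), D#m (vi), E#dim (vii°).
Shared triads with their functions: F# (V in B minor, I in F# major).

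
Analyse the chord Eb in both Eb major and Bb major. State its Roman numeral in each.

I in Eb major; IV in Bb major

The scale of Eb major is Eb F G Ab Bb C D; Eb is degree 1, and the triad built there (Eb-G-Bb) is major, so it is I.
The scale of Bb major is Bb C D Eb F G A; Eb is degree 4, and the triad built there (Eb-G-Bb) is major, so it is IV.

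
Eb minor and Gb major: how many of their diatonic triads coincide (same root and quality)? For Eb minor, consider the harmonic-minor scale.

Diatonic triads of Eb minor (harmonic minor): Eb minor (i), F diminished (ii°), Gb augmented (III+), Ab minor (iv), Bb major (V), Cb major (VI), D diminished (vii°).
Diatonic triads of Gb major: Gb major (I), Ab minor (ii), Bb minor (iii), Cb major (IV), Db major (V), Eb minor (vi), F diminished (vii°).
Matching root and quality in both lists: Eb minor, F diminished, Ab minor, Cb major.
That gives 4 common triads.

4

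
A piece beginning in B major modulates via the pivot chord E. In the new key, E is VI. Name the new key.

The numeral VI denotes a major triad on scale degree 6. With E on degree 6, the tonic of the new key is G#.
Degree 6 carries a major triad in minor keys, so the destination is G# minor.
Check: the diatonic triads of G# minor (natural minor) are G#m (i), A#dim (ii°), B (III), C#m (iv), D#m (v), E (VI), F# (VII) — E is indeed VI.

G# minor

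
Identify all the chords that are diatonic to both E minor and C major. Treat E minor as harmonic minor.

Triads in E minor (harmonic minor): E minor (i), F# diminished (ii°), G augmented (III+), A minor (iv), B major (V), C major (VI), D# diminished (vii°).
Triads in C major: C major (I), D minor (ii), E minor (iii), F major (IV), G major (V), A minor (vi), B diminished (vii°).
Shared triads with their functions: E minor (i in E minor, iii in C major); A minor (iv in E minor, vi in C major); C major (VI in E minor, I in C major).

Em, Am, C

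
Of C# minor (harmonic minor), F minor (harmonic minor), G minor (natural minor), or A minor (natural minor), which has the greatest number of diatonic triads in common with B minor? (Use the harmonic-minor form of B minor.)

Triads of B minor (harmonic minor): Bm (i), C#dim (ii°), Daug (III+), Em (iv), F# (V), G (VI), A#dim (vii°).
C# minor (harmonic minor) shares 0: none.
F minor (harmonic minor) shares 0: none.
G minor (natural minor) shares 0: none.
A minor (natural minor) shares 2: Em, G.
The most common triads (2) are shared with A minor.

A minor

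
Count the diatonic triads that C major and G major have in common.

Diatonic triads of C major: C major (I), D minor (ii), E minor (iii), F major (IV), G major (V), A minor (vi), B diminished (vii°).
Diatonic triads of G major: G major (I), A minor (ii), B minor (iii), C major (IV), D major (V), E minor (vi), F♯ diminished (vii°).
Matching root and quality in both lists: C major, E minor, G major, A minor.
That gives 4 common triads.

4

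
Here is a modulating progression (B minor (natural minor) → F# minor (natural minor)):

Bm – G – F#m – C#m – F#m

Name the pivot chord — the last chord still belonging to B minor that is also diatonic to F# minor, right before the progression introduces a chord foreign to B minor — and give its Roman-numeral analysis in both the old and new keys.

Chords diatonic to B minor: Bm, C#dim, D, Em, F#m, G, A.
Reading the progression, the first chord not in that set is C#m, so the modulation leaves B minor there.
The chord immediately before C#m is F#m, which is diatonic to both keys: v in B minor and i in F# minor.

F#m — v in B minor, i in F# minor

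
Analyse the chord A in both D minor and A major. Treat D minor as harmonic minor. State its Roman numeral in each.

The scale of D minor (harmonic minor) is D E F G A Bb C#; A is degree 5, and the triad built there (A-C#-E) is major, so it is V.
The scale of A major is A B C# D E F# G#; A is degree 1, and the triad built there (A-C#-E) is major, so it is I.

V in D minor; I in A major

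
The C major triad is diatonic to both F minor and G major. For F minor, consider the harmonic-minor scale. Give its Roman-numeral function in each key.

The scale of F minor (harmonic minor) is F G Ab Bb C Db E; C is degree 5, and the triad built there (C-E-G) is major, so it is V.
The scale of G major is G A B C D E F#; C is degree 4, and the triad built there (C-E-G) is major, so it is IV.

V in F minor; IV in G major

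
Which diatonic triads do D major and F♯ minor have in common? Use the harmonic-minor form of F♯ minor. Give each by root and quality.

Triads in D major: D (I), Em (ii), F♯m (iii), G (IV), A (V), Bm (vi), C♯dim (vii°).
Triads in F♯ minor (harmonic minor): F♯m (i), G♯dim (ii°), Aaug (III+), Bm (iv), C♯ (V), D (VI), E♯dim (vii°).
Shared triads with their functions: D (I in D major, VI in F♯ minor); F♯m (iii in D major, i in F♯ minor); Bm (vi in D major, iv in F♯ minor).

D, F♯m, Bm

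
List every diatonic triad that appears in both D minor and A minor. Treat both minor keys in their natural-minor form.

Triads in D minor (natural minor): Dm (i), Edim (ii°), F (III), Gm (iv), Am (v), Bb (VI), C (VII).
Triads in A minor (natural minor): Am (i), Bdim (ii°), C (III), Dm (iv), Em (v), F (VI), G (VII).
Shared triads with their functions: Dm (i in D minor, iv in A minor); F (III in D minor, VI in A minor); Am (v in D minor, i in A minor); C (VII in D minor, III in A minor).

Dm, F, Am, C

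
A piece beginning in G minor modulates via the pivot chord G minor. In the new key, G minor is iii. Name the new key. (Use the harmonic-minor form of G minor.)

Eb major

The numeral iii denotes a minor triad on scale degree 3. With G on degree 3, the tonic of the new key is Eb.
Degree 3 carries a minor triad in major keys, so the destination is Eb major.
Check: the diatonic triads of Eb major are Eb (I), Fm (ii), Gm (iii), Ab (IV), Bb (V), Cm (vi), Ddim (vii°) — G minor is indeed iii.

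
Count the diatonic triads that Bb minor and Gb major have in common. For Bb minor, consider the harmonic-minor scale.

3

Diatonic triads of Bb minor (harmonic minor): Bbm (i), Cdim (ii°), Dbaug (III+), Ebm (iv), F (V), Gb (VI), Adim (vii°).
Diatonic triads of Gb major: Gb (I), Abm (ii), Bbm (iii), Cb (IV), Db (V), Ebm (vi), Fdim (vii°).
Matching root and quality in both lists: Bbm, Ebm, Gb.
That gives 3 common triads.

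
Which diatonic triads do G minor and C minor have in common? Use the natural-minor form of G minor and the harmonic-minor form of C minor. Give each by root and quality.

Triads in G minor (natural minor): G minor (i), A diminished (ii°), Bb major (III), C minor (iv), D minor (v), Eb major (VI), F major (VII).
Triads in C minor (harmonic minor): C minor (i), D diminished (ii°), Eb augmented (III+), F minor (iv), G major (V), Ab major (VI), B diminished (vii°).
Shared triads with their functions: C minor (iv in G minor, i in C minor).

Cm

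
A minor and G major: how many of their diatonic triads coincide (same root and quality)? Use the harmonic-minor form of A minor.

1

Diatonic triads of A minor (harmonic minor): A minor (i), B diminished (ii°), C augmented (III+), D minor (iv), E major (V), F major (VI), G♯ diminished (vii°).
Diatonic triads of G major: G major (I), A minor (ii), B minor (iii), C major (IV), D major (V), E minor (vi), F♯ diminished (vii°).
Matching root and quality in both lists: A minor.
That gives 1 common triad.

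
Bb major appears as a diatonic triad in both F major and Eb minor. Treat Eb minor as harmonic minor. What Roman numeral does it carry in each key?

IV in F major; V in Eb minor

The scale of F major is F G A Bb C D E; Bb is degree 4, and the triad built there (Bb-D-F) is major, so it is IV.
The scale of Eb minor (harmonic minor) is Eb F Gb Ab Bb Cb D; Bb is degree 5, and the triad built there (Bb-D-F) is major, so it is V.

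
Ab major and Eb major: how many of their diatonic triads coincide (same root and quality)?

4

Diatonic triads of Ab major: Ab major (I), Bb minor (ii), C minor (iii), Db major (IV), Eb major (V), F minor (vi), G diminished (vii°).
Diatonic triads of Eb major: Eb major (I), F minor (ii), G minor (iii), Ab major (IV), Bb major (V), C minor (vi), D diminished (vii°).
Matching root and quality in both lists: Ab major, C minor, Eb major, F minor.
That gives 4 common triads.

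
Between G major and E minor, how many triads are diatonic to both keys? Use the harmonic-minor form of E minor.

4

Diatonic triads of G major: G major (I), A minor (ii), B minor (iii), C major (IV), D major (V), E minor (vi), F♯ diminished (vii°).
Diatonic triads of E minor (harmonic minor): E minor (i), F♯ diminished (ii°), G augmented (III+), A minor (iv), B major (V), C major (VI), D♯ diminished (vii°).
Matching root and quality in both lists: A minor, C major, E minor, F♯ diminished.
That gives 4 common triads.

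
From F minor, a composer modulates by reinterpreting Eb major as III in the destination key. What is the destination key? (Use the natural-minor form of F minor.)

The numeral III denotes a major triad on scale degree 3. With Eb on degree 3, the tonic of the new key is C.
Degree 3 carries a major triad in natural-minor keys, so the destination is C minor.
Check: the diatonic triads of C minor (natural minor) are Cm (i), Ddim (ii°), Eb (III), Fm (iv), Gm (v), Ab (VI), Bb (VII) — Eb major is indeed III.

C minor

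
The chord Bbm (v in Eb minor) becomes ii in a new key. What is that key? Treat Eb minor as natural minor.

Ab major

The numeral ii denotes a minor triad on scale degree 2. With Bb on degree 2, the tonic of the new key is Ab.
Degree 2 carries a minor triad in major keys, so the destination is Ab major.
Check: the diatonic triads of Ab major are Ab (I), Bbm (ii), Cm (iii), Db (IV), Eb (V), Fm (vi), Gdim (vii°) — Bbm is indeed ii.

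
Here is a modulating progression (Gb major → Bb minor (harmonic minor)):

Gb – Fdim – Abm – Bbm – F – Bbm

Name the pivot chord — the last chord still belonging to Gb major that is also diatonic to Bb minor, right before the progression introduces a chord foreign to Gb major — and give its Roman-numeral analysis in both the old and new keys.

Bbm — iii in Gb major, i in Bb minor

Chords diatonic to Gb major: Gb, Abm, Bbm, Cb, Db, Ebm, Fdim.
Reading the progression, the first chord not in that set is F, so the modulation leaves Gb major there.
The chord immediately before F is Bbm, which is diatonic to both keys: iii in Gb major and i in Bb minor.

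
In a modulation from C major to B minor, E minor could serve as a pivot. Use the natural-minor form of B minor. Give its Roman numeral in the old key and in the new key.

iii in C major; iv in B minor

The scale of C major is C D E F G A B; E is degree 3, and the triad built there (E-G-B) is minor, so it is iii.
The scale of B minor (natural minor) is B C# D E F# G A; E is degree 4, and the triad built there (E-G-B) is minor, so it is iv.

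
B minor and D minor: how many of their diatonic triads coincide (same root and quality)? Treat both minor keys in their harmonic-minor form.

Diatonic triads of B minor (harmonic minor): Bm (i), C#dim (ii°), Daug (III+), Em (iv), F# (V), G (VI), A#dim (vii°).
Diatonic triads of D minor (harmonic minor): Dm (i), Edim (ii°), Faug (III+), Gm (iv), A (V), Bb (VI), C#dim (vii°).
Matching root and quality in both lists: C#dim.
That gives 1 common triad.

1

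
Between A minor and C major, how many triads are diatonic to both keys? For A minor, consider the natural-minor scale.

Diatonic triads of A minor (natural minor): A minor (i), B diminished (ii°), C major (III), D minor (iv), E minor (v), F major (VI), G major (VII).
Diatonic triads of C major: C major (I), D minor (ii), E minor (iii), F major (IV), G major (V), A minor (vi), B diminished (vii°).
Matching root and quality in both lists: A minor, B diminished, C major, D minor, E minor, F major, G major.
That gives 7 common triads.

7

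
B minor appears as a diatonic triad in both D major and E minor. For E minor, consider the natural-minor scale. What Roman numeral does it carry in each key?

The scale of D major is D E F# G A B C#; B is degree 6, and the triad built there (B-D-F#) is minor, so it is vi.
The scale of E minor (natural minor) is E F# G A B C D; B is degree 5, and the triad built there (B-D-F#) is minor, so it is v.

vi in D major; v in E minor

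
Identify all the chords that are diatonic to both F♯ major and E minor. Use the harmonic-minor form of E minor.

Triads in F♯ major: F♯ major (I), G♯ minor (ii), A♯ minor (iii), B major (IV), C♯ major (V), D♯ minor (vi), E♯ diminished (vii°).
Triads in E minor (harmonic minor): E minor (i), F♯ diminished (ii°), G augmented (III+), A minor (iv), B major (V), C major (VI), D♯ diminished (vii°).
Shared triads with their functions: B major (IV in F♯ major, V in E minor).

B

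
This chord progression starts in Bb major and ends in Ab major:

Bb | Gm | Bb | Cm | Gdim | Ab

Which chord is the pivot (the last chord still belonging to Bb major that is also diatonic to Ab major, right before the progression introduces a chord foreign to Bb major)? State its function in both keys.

Cm — ii in Bb major, iii in Ab major

Chords diatonic to Bb major: Bb, Cm, Dm, Eb, F, Gm, Adim.
Reading the progression, the first chord not in that set is Gdim, so the modulation leaves Bb major there.
The chord immediately before Gdim is Cm, which is diatonic to both keys: ii in Bb major and iii in Ab major.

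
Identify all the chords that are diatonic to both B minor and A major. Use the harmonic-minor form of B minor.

Triads in B minor (harmonic minor): B minor (i), C# diminished (ii°), D augmented (III+), E minor (iv), F# major (V), G major (VI), A# diminished (vii°).
Triads in A major: A major (I), B minor (ii), C# minor (iii), D major (IV), E major (V), F# minor (vi), G# diminished (vii°).
Shared triads with their functions: B minor (i in B minor, ii in A major).

Bm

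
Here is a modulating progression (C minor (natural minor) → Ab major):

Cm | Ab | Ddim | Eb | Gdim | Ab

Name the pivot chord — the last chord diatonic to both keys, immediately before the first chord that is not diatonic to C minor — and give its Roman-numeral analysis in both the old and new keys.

Chords diatonic to C minor: Cm, Ddim, Eb, Fm, Gm, Ab, Bb.
Reading the progression, the first chord not in that set is Gdim, so the modulation leaves C minor there.
The chord immediately before Gdim is Eb, which is diatonic to both keys: III in C minor and V in Ab major.

Eb — III in C minor, V in Ab major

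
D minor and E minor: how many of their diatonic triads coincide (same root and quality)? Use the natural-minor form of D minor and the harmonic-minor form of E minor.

Diatonic triads of D minor (natural minor): D minor (i), E diminished (ii°), F major (III), G minor (iv), A minor (v), B♭ major (VI), C major (VII).
Diatonic triads of E minor (harmonic minor): E minor (i), F♯ diminished (ii°), G augmented (III+), A minor (iv), B major (V), C major (VI), D♯ diminished (vii°).
Matching root and quality in both lists: A minor, C major.
That gives 2 common triads.

2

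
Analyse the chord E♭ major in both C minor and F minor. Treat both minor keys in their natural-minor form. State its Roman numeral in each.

The scale of C minor (natural minor) is C D E♭ F G A♭ B♭; E♭ is degree 3, and the triad built there (E♭-G-B♭) is major, so it is III.
The scale of F minor (natural minor) is F G A♭ B♭ C D♭ E♭; E♭ is degree 7, and the triad built there (E♭-G-B♭) is major, so it is VII.

III in C minor; VII in F minor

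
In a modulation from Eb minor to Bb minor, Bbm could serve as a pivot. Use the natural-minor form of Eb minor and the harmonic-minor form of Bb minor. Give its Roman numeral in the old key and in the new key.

v in Eb minor; i in Bb minor

The scale of Eb minor (natural minor) is Eb F Gb Ab Bb Cb Db; Bb is degree 5, and the triad built there (Bb-Db-F) is minor, so it is v.
The scale of Bb minor (harmonic minor) is Bb C Db Eb F Gb A; Bb is degree 1, and the triad built there (Bb-Db-F) is minor, so it is i.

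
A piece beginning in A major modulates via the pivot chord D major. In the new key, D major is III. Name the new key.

The numeral III denotes a major triad on scale degree 3. With D on degree 3, the tonic of the new key is B.
Degree 3 carries a major triad in natural-minor keys, so the destination is B minor.
Check: the diatonic triads of B minor (natural minor) are Bm (i), C#dim (ii°), D (III), Em (iv), F#m (v), G (VI), A (VII) — D major is indeed III.

B minor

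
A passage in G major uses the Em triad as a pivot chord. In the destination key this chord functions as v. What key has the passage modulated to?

The numeral v denotes a minor triad on scale degree 5. With E on degree 5, the tonic of the new key is A.
Degree 5 carries a minor triad in natural-minor keys, so the destination is A minor.
Check: the diatonic triads of A minor (natural minor) are Am (i), Bdim (ii°), C (III), Dm (iv), Em (v), F (VI), G (VII) — Em is indeed v.

A minor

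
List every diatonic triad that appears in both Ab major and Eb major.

Ab, Cm, Eb, Fm

Triads in Ab major: Ab (I), Bbm (ii), Cm (iii), Db (IV), Eb (V), Fm (vi), Gdim (vii°).
Triads in Eb major: Eb (I), Fm (ii), Gm (iii), Ab (IV), Bb (V), Cm (vi), Ddim (vii°).
Shared triads with their functions: Ab (I in Ab major, IV in Eb major); Cm (iii in Ab major, vi in Eb major); Eb (V in Ab major, I in Eb major); Fm (vi in Ab major, ii in Eb major).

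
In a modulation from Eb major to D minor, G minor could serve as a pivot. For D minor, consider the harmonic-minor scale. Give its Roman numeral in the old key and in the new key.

iii in Eb major; iv in D minor

The scale of Eb major is Eb F G Ab Bb C D; G is degree 3, and the triad built there (G-Bb-D) is minor, so it is iii.
The scale of D minor (harmonic minor) is D E F G A Bb C#; G is degree 4, and the triad built there (G-Bb-D) is minor, so it is iv.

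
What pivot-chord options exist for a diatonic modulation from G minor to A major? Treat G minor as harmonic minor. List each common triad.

D

Triads in G minor (harmonic minor): G minor (i), A diminished (ii°), Bb augmented (III+), C minor (iv), D major (V), Eb major (VI), F# diminished (vii°).
Triads in A major: A major (I), B minor (ii), C# minor (iii), D major (IV), E major (V), F# minor (vi), G# diminished (vii°).
Shared triads with their functions: D major (V in G minor, IV in A major).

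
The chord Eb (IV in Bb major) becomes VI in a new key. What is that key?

The numeral VI denotes a major triad on scale degree 6. With Eb on degree 6, the tonic of the new key is G.
Degree 6 carries a major triad in minor keys, so the destination is G minor.
Check: the diatonic triads of G minor (natural minor) are Gm (i), Adim (ii°), Bb (III), Cm (iv), Dm (v), Eb (VI), F (VII) — Eb is indeed VI.

G minor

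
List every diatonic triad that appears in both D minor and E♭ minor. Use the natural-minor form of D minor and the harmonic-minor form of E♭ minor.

B♭

Triads in D minor (natural minor): Dm (i), Edim (ii°), F (III), Gm (iv), Am (v), B♭ (VI), C (VII).
Triads in E♭ minor (harmonic minor): E♭m (i), Fdim (ii°), G♭aug (III+), A♭m (iv), B♭ (V), C♭ (VI), Ddim (vii°).
Shared triads with their functions: B♭ (VI in D minor, V in E♭ minor).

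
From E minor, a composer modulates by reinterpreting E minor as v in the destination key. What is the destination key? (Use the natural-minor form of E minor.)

The numeral v denotes a minor triad on scale degree 5. With E on degree 5, the tonic of the new key is A.
Degree 5 carries a minor triad in natural-minor keys, so the destination is A minor.
Check: the diatonic triads of A minor (natural minor) are Am (i), Bdim (ii°), C (III), Dm (iv), Em (v), F (VI), G (VII) — E minor is indeed v.

A minor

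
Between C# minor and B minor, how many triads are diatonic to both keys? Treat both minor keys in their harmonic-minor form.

Diatonic triads of C# minor (harmonic minor): C#m (i), D#dim (ii°), Eaug (III+), F#m (iv), G# (V), A (VI), B#dim (vii°).
Diatonic triads of B minor (harmonic minor): Bm (i), C#dim (ii°), Daug (III+), Em (iv), F# (V), G (VI), A#dim (vii°).
No triad has the same root and quality in both keys.

0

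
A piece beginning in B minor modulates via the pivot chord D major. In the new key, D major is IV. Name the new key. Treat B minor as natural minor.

The numeral IV denotes a major triad on scale degree 4. With D on degree 4, the tonic of the new key is A.
Degree 4 carries a major triad in major keys, so the destination is A major.
Check: the diatonic triads of A major are A (I), Bm (ii), C#m (iii), D (IV), E (V), F#m (vi), G#dim (vii°) — D major is indeed IV.

A major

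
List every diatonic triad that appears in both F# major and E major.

G#m, B

Triads in F# major: F# major (I), G# minor (ii), A# minor (iii), B major (IV), C# major (V), D# minor (vi), E# diminished (vii°).
Triads in E major: E major (I), F# minor (ii), G# minor (iii), A major (IV), B major (V), C# minor (vi), D# diminished (vii°).
Shared triads with their functions: G# minor (ii in F# major, iii in E major); B major (IV in F# major, V in E major).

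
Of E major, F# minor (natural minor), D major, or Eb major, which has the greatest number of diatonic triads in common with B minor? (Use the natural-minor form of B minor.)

Triads of B minor (natural minor): B minor (i), C# diminished (ii°), D major (III), E minor (iv), F# minor (v), G major (VI), A major (VII).
E major shares 2: F#m, A.
F# minor (natural minor) shares 4: Bm, D, F#m, A.
D major shares 7: Bm, C#dim, D, Em, F#m, G, A.
Eb major shares 0: none.
The most common triads (7) are shared with D major.

D major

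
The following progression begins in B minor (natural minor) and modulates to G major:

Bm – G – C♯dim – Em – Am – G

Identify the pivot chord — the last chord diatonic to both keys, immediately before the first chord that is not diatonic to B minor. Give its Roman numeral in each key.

Em — iv in B minor, vi in G major

Chords diatonic to B minor: Bm, C♯dim, D, Em, F♯m, G, A.
Reading the progression, the first chord not in that set is Am, so the modulation leaves B minor there.
The chord immediately before Am is Em, which is diatonic to both keys: iv in B minor and vi in G major.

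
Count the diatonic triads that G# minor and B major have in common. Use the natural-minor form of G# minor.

Diatonic triads of G# minor (natural minor): G# minor (i), A# diminished (ii°), B major (III), C# minor (iv), D# minor (v), E major (VI), F# major (VII).
Diatonic triads of B major: B major (I), C# minor (ii), D# minor (iii), E major (IV), F# major (V), G# minor (vi), A# diminished (vii°).
Matching root and quality in both lists: G# minor, A# diminished, B major, C# minor, D# minor, E major, F# major.
That gives 7 common triads.

7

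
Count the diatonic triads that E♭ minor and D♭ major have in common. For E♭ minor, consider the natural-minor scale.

4

Diatonic triads of E♭ minor (natural minor): E♭ minor (i), F diminished (ii°), G♭ major (III), A♭ minor (iv), B♭ minor (v), C♭ major (VI), D♭ major (VII).
Diatonic triads of D♭ major: D♭ major (I), E♭ minor (ii), F minor (iii), G♭ major (IV), A♭ major (V), B♭ minor (vi), C diminished (vii°).
Matching root and quality in both lists: E♭ minor, G♭ major, B♭ minor, D♭ major.
That gives 4 common triads.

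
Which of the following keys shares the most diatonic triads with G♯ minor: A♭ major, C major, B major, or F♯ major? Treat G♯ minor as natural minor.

Triads of G♯ minor (natural minor): G♯m (i), A♯dim (ii°), B (III), C♯m (iv), D♯m (v), E (VI), F♯ (VII).
A♭ major shares 0: none.
C major shares 0: none.
B major shares 7: G♯m, A♯dim, B, C♯m, D♯m, E, F♯.
F♯ major shares 4: G♯m, B, D♯m, F♯.
The most common triads (7) are shared with B major.

B major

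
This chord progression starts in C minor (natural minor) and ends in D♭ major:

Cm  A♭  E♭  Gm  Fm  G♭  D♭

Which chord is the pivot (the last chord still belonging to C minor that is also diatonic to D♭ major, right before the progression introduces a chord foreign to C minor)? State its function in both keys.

Chords diatonic to C minor: Cm, Ddim, E♭, Fm, Gm, A♭, B♭.
Reading the progression, the first chord not in that set is G♭, so the modulation leaves C minor there.
The chord immediately before G♭ is Fm, which is diatonic to both keys: iv in C minor and iii in D♭ major.

Fm — iv in C minor, iii in D♭ major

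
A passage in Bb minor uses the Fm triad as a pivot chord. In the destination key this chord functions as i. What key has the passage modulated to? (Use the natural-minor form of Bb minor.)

The numeral i denotes a minor triad on scale degree 1. With F on degree 1, the tonic of the new key is F.
Degree 1 carries a minor triad in minor keys, so the destination is F minor.
Check: the diatonic triads of F minor (natural minor) are Fm (i), Gdim (ii°), Ab (III), Bbm (iv), Cm (v), Db (VI), Eb (VII) — Fm is indeed i.

F minor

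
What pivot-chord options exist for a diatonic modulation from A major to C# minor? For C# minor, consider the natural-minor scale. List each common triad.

A, C#m, E, F#m

Triads in A major: A (I), Bm (ii), C#m (iii), D (IV), E (V), F#m (vi), G#dim (vii°).
Triads in C# minor (natural minor): C#m (i), D#dim (ii°), E (III), F#m (iv), G#m (v), A (VI), B (VII).
Shared triads with their functions: A (I in A major, VI in C# minor); C#m (iii in A major, i in C# minor); E (V in A major, III in C# minor); F#m (vi in A major, iv in C# minor).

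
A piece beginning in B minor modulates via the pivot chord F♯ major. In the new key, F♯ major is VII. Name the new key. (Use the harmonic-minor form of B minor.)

The numeral VII denotes a major triad on scale degree 7. With F♯ on degree 7, the tonic of the new key is G♯.
Degree 7 carries a major triad in natural-minor keys, so the destination is G♯ minor.
Check: the diatonic triads of G♯ minor (natural minor) are G♯m (i), A♯dim (ii°), B (III), C♯m (iv), D♯m (v), E (VI), F♯ (VII) — F♯ major is indeed VII.

G♯ minor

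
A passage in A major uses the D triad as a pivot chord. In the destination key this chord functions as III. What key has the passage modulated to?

The numeral III denotes a major triad on scale degree 3. With D on degree 3, the tonic of the new key is B.
Degree 3 carries a major triad in natural-minor keys, so the destination is B minor.
Check: the diatonic triads of B minor (natural minor) are Bm (i), C#dim (ii°), D (III), Em (iv), F#m (v), G (VI), A (VII) — D is indeed III.

B minor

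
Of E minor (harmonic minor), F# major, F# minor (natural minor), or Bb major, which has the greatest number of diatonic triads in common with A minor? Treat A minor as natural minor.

E minor

Triads of A minor (natural minor): Am (i), Bdim (ii°), C (III), Dm (iv), Em (v), F (VI), G (VII).
E minor (harmonic minor) shares 3: Am, C, Em.
F# major shares 0: none.
F# minor (natural minor) shares 0: none.
Bb major shares 2: Dm, F.
The most common triads (3) are shared with E minor.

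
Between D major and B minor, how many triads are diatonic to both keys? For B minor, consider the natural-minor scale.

Diatonic triads of D major: D major (I), E minor (ii), F# minor (iii), G major (IV), A major (V), B minor (vi), C# diminished (vii°).
Diatonic triads of B minor (natural minor): B minor (i), C# diminished (ii°), D major (III), E minor (iv), F# minor (v), G major (VI), A major (VII).
Matching root and quality in both lists: D major, E minor, F# minor, G major, A major, B minor, C# diminished.
That gives 7 common triads.

7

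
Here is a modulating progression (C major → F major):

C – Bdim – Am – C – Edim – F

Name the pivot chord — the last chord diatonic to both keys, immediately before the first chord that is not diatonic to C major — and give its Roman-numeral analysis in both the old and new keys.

C — I in C major, V in F major

Chords diatonic to C major: C, Dm, Em, F, G, Am, Bdim.
Reading the progression, the first chord not in that set is Edim, so the modulation leaves C major there.
The chord immediately before Edim is C, which is diatonic to both keys: I in C major and V in F major.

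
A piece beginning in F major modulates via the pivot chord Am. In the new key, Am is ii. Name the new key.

The numeral ii denotes a minor triad on scale degree 2. With A on degree 2, the tonic of the new key is G.
Degree 2 carries a minor triad in major keys, so the destination is G major.
Check: the diatonic triads of G major are G (I), Am (ii), Bm (iii), C (IV), D (V), Em (vi), F♯dim (vii°) — Am is indeed ii.

G major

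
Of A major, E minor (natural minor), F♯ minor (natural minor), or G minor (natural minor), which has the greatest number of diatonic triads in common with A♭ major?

Triads of A♭ major: A♭ (I), B♭m (ii), Cm (iii), D♭ (IV), E♭ (V), Fm (vi), Gdim (vii°).
A major shares 0: none.
E minor (natural minor) shares 0: none.
F♯ minor (natural minor) shares 0: none.
G minor (natural minor) shares 2: Cm, E♭.
The most common triads (2) are shared with G minor.

G minor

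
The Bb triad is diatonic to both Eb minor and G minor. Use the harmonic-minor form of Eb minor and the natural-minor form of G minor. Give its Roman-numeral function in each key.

V in Eb minor; III in G minor

The scale of Eb minor (harmonic minor) is Eb F Gb Ab Bb Cb D; Bb is degree 5, and the triad built there (Bb-D-F) is major, so it is V.
The scale of G minor (natural minor) is G A Bb C D Eb F; Bb is degree 3, and the triad built there (Bb-D-F) is major, so it is III.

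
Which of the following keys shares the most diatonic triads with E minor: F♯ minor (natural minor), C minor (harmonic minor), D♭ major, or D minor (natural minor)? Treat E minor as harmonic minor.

Triads of E minor (harmonic minor): Em (i), F♯dim (ii°), Gaug (III+), Am (iv), B (V), C (VI), D♯dim (vii°).
F♯ minor (natural minor) shares 0: none.
C minor (harmonic minor) shares 0: none.
D♭ major shares 0: none.
D minor (natural minor) shares 2: Am, C.
The most common triads (2) are shared with D minor.

D minor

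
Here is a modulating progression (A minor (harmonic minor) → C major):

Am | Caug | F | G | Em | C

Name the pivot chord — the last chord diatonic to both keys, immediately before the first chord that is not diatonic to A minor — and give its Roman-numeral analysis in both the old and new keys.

F — VI in A minor, IV in C major

Chords diatonic to A minor: Am, Bdim, Caug, Dm, E, F, G#dim.
Reading the progression, the first chord not in that set is G, so the modulation leaves A minor there.
The chord immediately before G is F, which is diatonic to both keys: VI in A minor and IV in C major.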